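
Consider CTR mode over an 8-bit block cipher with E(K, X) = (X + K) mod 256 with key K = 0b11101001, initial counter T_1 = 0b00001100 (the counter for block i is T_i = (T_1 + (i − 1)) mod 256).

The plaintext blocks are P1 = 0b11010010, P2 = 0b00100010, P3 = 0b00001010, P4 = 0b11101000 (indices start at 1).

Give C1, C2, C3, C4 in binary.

C1 = 0b00100111, C2 = 0b11010100, C3 = 0b11111101, C4 = 0b00010000

CTR encryption: S_i = E(K, T_i) where T_i is the counter for block i; C_i = P_i ⊕ S_i.
C1: T = 0b00001100, S = E(K, T) = 0b11110101; 0b11010010 ⊕ 0b11110101 = 0b00100111.
C2: T = 0b00001101, S = E(K, T) = 0b11110110; 0b00100010 ⊕ 0b11110110 = 0b11010100.
C3: T = 0b00001110, S = E(K, T) = 0b11110111; 0b00001010 ⊕ 0b11110111 = 0b11111101.
C4: T = 0b00001111, S = E(K, T) = 0b11111000; 0b11101000 ⊕ 0b11111000 = 0b00010000.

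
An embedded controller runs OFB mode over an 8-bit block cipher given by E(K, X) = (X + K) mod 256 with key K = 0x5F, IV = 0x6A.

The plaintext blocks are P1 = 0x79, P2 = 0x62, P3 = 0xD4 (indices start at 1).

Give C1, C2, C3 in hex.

C1 = 0xB0, C2 = 0x4A, C3 = 0x53

OFB encryption: S_i = E(K, S_{i−1}) with S_{0} = IV; C_i = P_i ⊕ S_i.
C1: S = E(K, 0x6A) = 0xC9; 0x79 ⊕ 0xC9 = 0xB0.
C2: S = E(K, 0xC9) = 0x28; 0x62 ⊕ 0x28 = 0x4A.
C3: S = E(K, 0x28) = 0x87; 0xD4 ⊕ 0x87 = 0x53.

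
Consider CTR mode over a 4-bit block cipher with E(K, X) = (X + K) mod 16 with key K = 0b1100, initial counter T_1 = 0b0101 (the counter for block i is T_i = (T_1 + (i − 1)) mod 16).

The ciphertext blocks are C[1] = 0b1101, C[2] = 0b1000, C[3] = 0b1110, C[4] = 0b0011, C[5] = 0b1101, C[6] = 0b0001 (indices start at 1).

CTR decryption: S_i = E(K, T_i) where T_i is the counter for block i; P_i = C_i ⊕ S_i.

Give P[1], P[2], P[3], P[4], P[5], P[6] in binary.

P[1] = 0b1100, P[2] = 0b1010, P[3] = 0b1101, P[4] = 0b0111, P[5] = 0b1000, P[6] = 0b0111

P[1]: T = 0b0101, S = E(K, T) = 0b0001; 0b1101 ⊕ 0b0001 = 0b1100.
P[2]: T = 0b0110, S = E(K, T) = 0b0010; 0b1000 ⊕ 0b0010 = 0b1010.
P[3]: T = 0b0111, S = E(K, T) = 0b0011; 0b1110 ⊕ 0b0011 = 0b1101.
P[4]: T = 0b1000, S = E(K, T) = 0b0100; 0b0011 ⊕ 0b0100 = 0b0111.
P[5]: T = 0b1001, S = E(K, T) = 0b0101; 0b1101 ⊕ 0b0101 = 0b1000.
P[6]: T = 0b1010, S = E(K, T) = 0b0110; 0b0001 ⊕ 0b0110 = 0b0111.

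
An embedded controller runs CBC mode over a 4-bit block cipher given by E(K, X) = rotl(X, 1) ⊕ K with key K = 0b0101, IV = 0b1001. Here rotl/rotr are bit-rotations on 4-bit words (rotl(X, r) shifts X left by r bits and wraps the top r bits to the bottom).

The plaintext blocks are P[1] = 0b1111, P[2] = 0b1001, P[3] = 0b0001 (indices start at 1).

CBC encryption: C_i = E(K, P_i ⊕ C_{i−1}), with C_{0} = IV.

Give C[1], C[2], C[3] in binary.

C[1]: P[1] ⊕ 0b1001 = 0b0110; E(K, 0b0110) = 0b1001.
C[2]: P[2] ⊕ 0b1001 = 0b0000; E(K, 0b0000) = 0b0101.
C[3]: P[3] ⊕ 0b0101 = 0b0100; E(K, 0b0100) = 0b1101.

C[1] = 0b1001, C[2] = 0b0101, C[3] = 0b1101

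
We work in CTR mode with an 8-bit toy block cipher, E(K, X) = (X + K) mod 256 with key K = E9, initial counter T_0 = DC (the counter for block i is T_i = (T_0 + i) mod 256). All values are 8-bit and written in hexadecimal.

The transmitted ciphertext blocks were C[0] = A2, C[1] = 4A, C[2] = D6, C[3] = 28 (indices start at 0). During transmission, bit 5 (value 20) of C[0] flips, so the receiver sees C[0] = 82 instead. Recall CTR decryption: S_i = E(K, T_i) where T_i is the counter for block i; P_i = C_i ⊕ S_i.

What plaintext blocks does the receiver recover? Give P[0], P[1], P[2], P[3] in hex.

P[0] = 47, P[1] = 8C, P[2] = 11, P[3] = E0

Only C[0] changed, to 82. In CTR, a change in C_i flips the same bit in P_i only; the keystream is unaffected. Decrypting the received ciphertext:
P[0]: T = DC, S = E(K, T) = C5; 82 ⊕ C5 = 47.
P[1]: T = DD, S = E(K, T) = C6; 4A ⊕ C6 = 8C.
P[2]: T = DE, S = E(K, T) = C7; D6 ⊕ C7 = 11.
P[3]: T = DF, S = E(K, T) = C8; 28 ⊕ C8 = E0.
Blocks that differ from the original plaintext: P[0].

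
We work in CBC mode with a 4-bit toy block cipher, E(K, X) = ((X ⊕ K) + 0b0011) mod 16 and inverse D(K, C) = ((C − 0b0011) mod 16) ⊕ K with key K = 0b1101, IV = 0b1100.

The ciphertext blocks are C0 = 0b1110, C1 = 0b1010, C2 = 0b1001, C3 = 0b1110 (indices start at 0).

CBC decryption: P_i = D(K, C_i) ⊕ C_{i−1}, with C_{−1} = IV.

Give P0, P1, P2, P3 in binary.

P0 = 0b1010, P1 = 0b0100, P2 = 0b0001, P3 = 0b1111

P0: D(K, 0b1110) = 0b0110; 0b0110 ⊕ 0b1100 = 0b1010.
P1: D(K, 0b1010) = 0b1010; 0b1010 ⊕ 0b1110 = 0b0100.
P2: D(K, 0b1001) = 0b1011; 0b1011 ⊕ 0b1010 = 0b0001.
P3: D(K, 0b1110) = 0b0110; 0b0110 ⊕ 0b1001 = 0b1111.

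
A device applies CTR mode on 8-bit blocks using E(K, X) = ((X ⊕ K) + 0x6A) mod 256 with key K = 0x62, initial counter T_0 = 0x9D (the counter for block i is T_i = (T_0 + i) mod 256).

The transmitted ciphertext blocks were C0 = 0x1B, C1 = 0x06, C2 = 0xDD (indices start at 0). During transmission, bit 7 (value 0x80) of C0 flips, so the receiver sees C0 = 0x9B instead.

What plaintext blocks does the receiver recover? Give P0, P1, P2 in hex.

P0 = 0xF2, P1 = 0x60, P2 = 0xBA

CTR decryption: S_i = E(K, T_i) where T_i is the counter for block i; P_i = C_i ⊕ S_i.
Only C0 changed, to 0x9B. In CTR, a change in C_i flips the same bit in P_i only; the keystream is unaffected. Decrypting the received ciphertext:
P0: T = 0x9D, S = E(K, T) = 0x69; 0x9B ⊕ 0x69 = 0xF2.
P1: T = 0x9E, S = E(K, T) = 0x66; 0x06 ⊕ 0x66 = 0x60.
P2: T = 0x9F, S = E(K, T) = 0x67; 0xDD ⊕ 0x67 = 0xBA.
Blocks that differ from the original plaintext: P0.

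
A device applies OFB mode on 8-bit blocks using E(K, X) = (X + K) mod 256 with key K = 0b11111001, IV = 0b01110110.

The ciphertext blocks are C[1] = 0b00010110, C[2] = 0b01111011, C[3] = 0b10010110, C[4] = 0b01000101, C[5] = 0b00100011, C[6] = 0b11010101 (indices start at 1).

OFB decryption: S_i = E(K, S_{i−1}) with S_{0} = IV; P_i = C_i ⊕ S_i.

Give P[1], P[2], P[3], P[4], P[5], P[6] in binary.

P[1] = 0b01111001, P[2] = 0b00010011, P[3] = 0b11110111, P[4] = 0b00011111, P[5] = 0b01110000, P[6] = 0b10011001

P[1]: S = E(K, 0b01110110) = 0b01101111; 0b00010110 ⊕ 0b01101111 = 0b01111001.
P[2]: S = E(K, 0b01101111) = 0b01101000; 0b01111011 ⊕ 0b01101000 = 0b00010011.
P[3]: S = E(K, 0b01101000) = 0b01100001; 0b10010110 ⊕ 0b01100001 = 0b11110111.
P[4]: S = E(K, 0b01100001) = 0b01011010; 0b01000101 ⊕ 0b01011010 = 0b00011111.
P[5]: S = E(K, 0b01011010) = 0b01010011; 0b00100011 ⊕ 0b01010011 = 0b01110000.
P[6]: S = E(K, 0b01010011) = 0b01001100; 0b11010101 ⊕ 0b01001100 = 0b10011001.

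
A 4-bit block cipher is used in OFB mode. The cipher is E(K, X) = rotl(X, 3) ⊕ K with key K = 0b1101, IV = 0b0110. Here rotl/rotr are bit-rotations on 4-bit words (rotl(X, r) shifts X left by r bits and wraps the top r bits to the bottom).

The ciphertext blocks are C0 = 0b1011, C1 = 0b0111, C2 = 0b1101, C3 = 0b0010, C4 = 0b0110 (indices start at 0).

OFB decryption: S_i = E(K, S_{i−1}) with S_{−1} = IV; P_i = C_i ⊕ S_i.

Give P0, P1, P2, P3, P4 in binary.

P0: S = E(K, 0b0110) = 0b1110; 0b1011 ⊕ 0b1110 = 0b0101.
P1: S = E(K, 0b1110) = 0b1010; 0b0111 ⊕ 0b1010 = 0b1101.
P2: S = E(K, 0b1010) = 0b1000; 0b1101 ⊕ 0b1000 = 0b0101.
P3: S = E(K, 0b1000) = 0b1001; 0b0010 ⊕ 0b1001 = 0b1011.
P4: S = E(K, 0b1001) = 0b0001; 0b0110 ⊕ 0b0001 = 0b0111.

P0 = 0b0101, P1 = 0b1101, P2 = 0b0101, P3 = 0b1011, P4 = 0b0111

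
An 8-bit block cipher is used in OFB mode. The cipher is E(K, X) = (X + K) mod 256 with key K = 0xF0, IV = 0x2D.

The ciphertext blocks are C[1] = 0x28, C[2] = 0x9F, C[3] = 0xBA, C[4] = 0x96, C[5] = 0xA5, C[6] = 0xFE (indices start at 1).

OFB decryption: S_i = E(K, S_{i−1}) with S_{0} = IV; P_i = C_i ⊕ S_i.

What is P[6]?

P[6] = 0x33

P[1]: S = E(K, 0x2D) = 0x1D; 0x28 ⊕ 0x1D = 0x35.
P[2]: S = E(K, 0x1D) = 0x0D; 0x9F ⊕ 0x0D = 0x92.
P[3]: S = E(K, 0x0D) = 0xFD; 0xBA ⊕ 0xFD = 0x47.
P[4]: S = E(K, 0xFD) = 0xED; 0x96 ⊕ 0xED = 0x7B.
P[5]: S = E(K, 0xED) = 0xDD; 0xA5 ⊕ 0xDD = 0x78.
P[6]: S = E(K, 0xDD) = 0xCD; 0xFE ⊕ 0xCD = 0x33.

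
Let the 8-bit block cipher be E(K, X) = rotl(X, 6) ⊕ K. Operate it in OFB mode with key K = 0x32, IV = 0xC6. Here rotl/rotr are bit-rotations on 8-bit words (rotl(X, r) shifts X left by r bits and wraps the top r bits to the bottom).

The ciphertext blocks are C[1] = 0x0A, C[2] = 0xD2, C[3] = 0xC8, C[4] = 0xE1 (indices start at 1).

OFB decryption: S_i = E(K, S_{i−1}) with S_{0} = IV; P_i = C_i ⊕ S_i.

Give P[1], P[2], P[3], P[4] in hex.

P[1] = 0x89, P[2] = 0x00, P[3] = 0x4E, P[4] = 0x72

P[1]: S = E(K, 0xC6) = 0x83; 0x0A ⊕ 0x83 = 0x89.
P[2]: S = E(K, 0x83) = 0xD2; 0xD2 ⊕ 0xD2 = 0x00.
P[3]: S = E(K, 0xD2) = 0x86; 0xC8 ⊕ 0x86 = 0x4E.
P[4]: S = E(K, 0x86) = 0x93; 0xE1 ⊕ 0x93 = 0x72.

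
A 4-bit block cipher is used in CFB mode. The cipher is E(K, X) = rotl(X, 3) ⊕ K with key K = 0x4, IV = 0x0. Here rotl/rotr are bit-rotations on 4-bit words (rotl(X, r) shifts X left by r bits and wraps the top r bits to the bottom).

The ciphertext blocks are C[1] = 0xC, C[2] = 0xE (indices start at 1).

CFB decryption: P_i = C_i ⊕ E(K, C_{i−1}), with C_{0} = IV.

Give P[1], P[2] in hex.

P[1] = 0x8, P[2] = 0xC

P[1]: E(K, 0x0) = 0x4; 0xC ⊕ 0x4 = 0x8.
P[2]: E(K, 0xC) = 0x2; 0xE ⊕ 0x2 = 0xC.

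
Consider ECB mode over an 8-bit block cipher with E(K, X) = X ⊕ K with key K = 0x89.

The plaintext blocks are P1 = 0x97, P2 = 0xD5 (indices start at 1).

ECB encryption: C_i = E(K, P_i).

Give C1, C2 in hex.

C1 = 0x1E, C2 = 0x5C

C1: E(K, 0x97) = 0x1E.
C2: E(K, 0xD5) = 0x5C.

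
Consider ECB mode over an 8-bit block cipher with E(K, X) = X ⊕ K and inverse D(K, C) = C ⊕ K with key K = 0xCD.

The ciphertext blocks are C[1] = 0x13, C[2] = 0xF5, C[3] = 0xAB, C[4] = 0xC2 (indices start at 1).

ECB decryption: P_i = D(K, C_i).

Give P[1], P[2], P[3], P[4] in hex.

P[1]: D(K, 0x13) = 0xDE.
P[2]: D(K, 0xF5) = 0x38.
P[3]: D(K, 0xAB) = 0x66.
P[4]: D(K, 0xC2) = 0x0F.

P[1] = 0xDE, P[2] = 0x38, P[3] = 0x66, P[4] = 0x0F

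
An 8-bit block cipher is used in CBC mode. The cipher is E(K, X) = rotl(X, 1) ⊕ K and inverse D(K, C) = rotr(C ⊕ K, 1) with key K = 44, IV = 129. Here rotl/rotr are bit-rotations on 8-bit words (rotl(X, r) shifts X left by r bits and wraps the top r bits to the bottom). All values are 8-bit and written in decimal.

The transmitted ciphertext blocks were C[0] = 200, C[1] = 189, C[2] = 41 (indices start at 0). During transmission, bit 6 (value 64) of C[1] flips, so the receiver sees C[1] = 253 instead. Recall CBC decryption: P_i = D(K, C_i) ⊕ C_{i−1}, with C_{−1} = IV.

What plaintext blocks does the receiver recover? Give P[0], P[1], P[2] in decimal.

Only C[1] changed, to 253. In CBC, a change in C_i garbles P_i and flips the same bit in P_{i+1}. Decrypting the received ciphertext:
P[0]: D(K, 200) = 114; 114 ⊕ 129 = 243.
P[1]: D(K, 253) = 232; 232 ⊕ 200 = 32.
P[2]: D(K, 41) = 130; 130 ⊕ 253 = 127.
Blocks that differ from the original plaintext: P[1], P[2].

P[0] = 243, P[1] = 32, P[2] = 127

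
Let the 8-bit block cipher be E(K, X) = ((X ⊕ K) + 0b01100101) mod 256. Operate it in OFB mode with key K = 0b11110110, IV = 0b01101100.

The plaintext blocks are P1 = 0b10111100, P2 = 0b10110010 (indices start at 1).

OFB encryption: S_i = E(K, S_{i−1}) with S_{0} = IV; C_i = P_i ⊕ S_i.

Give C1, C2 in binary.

C1 = 0b01000011, C2 = 0b11011100

C1: S = E(K, 0b01101100) = 0b11111111; 0b10111100 ⊕ 0b11111111 = 0b01000011.
C2: S = E(K, 0b11111111) = 0b01101110; 0b10110010 ⊕ 0b01101110 = 0b11011100.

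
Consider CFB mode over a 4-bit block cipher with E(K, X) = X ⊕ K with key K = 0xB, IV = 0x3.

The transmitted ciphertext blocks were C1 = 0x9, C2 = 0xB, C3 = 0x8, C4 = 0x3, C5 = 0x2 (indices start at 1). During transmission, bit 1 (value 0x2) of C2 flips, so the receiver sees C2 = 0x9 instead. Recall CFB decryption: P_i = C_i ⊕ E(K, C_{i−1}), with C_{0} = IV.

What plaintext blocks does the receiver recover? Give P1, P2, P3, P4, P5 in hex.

P1 = 0x1, P2 = 0xB, P3 = 0xA, P4 = 0x0, P5 = 0xA

Only C2 changed, to 0x9. In CFB, a change in C_i flips the same bit in P_i and garbles P_{i+1}. Decrypting the received ciphertext:
P1: E(K, 0x3) = 0x8; 0x9 ⊕ 0x8 = 0x1.
P2: E(K, 0x9) = 0x2; 0x9 ⊕ 0x2 = 0xB.
P3: E(K, 0x9) = 0x2; 0x8 ⊕ 0x2 = 0xA.
P4: E(K, 0x8) = 0x3; 0x3 ⊕ 0x3 = 0x0.
P5: E(K, 0x3) = 0x8; 0x2 ⊕ 0x8 = 0xA.
Blocks that differ from the original plaintext: P2, P3.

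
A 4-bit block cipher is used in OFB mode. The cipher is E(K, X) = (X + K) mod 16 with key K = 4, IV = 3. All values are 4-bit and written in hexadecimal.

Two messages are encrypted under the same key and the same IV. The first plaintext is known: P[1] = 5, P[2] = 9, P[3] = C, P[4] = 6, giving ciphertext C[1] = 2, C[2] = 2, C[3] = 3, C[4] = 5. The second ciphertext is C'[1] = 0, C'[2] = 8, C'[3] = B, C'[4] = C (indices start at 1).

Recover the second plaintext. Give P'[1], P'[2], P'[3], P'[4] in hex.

In OFB with a reused IV, both messages share the same keystream S_i, so C_i ⊕ C'_i = P_i ⊕ P'_i and thus P'_i = P_i ⊕ C_i ⊕ C'_i.
P'[1]: 5 ⊕ 2 ⊕ 0 = 7.
P'[2]: 9 ⊕ 2 ⊕ 8 = 3.
P'[3]: C ⊕ 3 ⊕ B = 4.
P'[4]: 6 ⊕ 5 ⊕ C = F.

P'[1] = 7, P'[2] = 3, P'[3] = 4, P'[4] = F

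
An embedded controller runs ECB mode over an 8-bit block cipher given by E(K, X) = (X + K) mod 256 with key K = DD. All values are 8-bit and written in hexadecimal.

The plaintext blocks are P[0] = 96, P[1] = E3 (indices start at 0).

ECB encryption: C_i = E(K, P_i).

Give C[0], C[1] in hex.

C[0]: E(K, 96) = 73.
C[1]: E(K, E3) = C0.

C[0] = 73, C[1] = C0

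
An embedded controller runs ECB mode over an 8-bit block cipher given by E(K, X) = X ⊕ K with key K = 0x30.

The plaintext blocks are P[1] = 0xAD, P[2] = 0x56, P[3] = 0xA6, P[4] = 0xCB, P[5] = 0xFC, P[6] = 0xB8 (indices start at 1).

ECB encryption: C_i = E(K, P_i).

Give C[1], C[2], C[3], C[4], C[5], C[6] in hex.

C[1] = 0x9D, C[2] = 0x66, C[3] = 0x96, C[4] = 0xFB, C[5] = 0xCC, C[6] = 0x88

C[1]: E(K, 0xAD) = 0x9D.
C[2]: E(K, 0x56) = 0x66.
C[3]: E(K, 0xA6) = 0x96.
C[4]: E(K, 0xCB) = 0xFB.
C[5]: E(K, 0xFC) = 0xCC.
C[6]: E(K, 0xB8) = 0x88.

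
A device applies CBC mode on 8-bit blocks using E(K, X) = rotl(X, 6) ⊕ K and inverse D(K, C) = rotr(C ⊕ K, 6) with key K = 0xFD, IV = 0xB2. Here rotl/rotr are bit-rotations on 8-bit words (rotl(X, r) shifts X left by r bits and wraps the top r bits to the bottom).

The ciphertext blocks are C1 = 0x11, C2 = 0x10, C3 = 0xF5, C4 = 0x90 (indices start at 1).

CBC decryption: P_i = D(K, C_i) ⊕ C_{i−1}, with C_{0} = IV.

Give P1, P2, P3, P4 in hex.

P1: D(K, 0x11) = 0xB3; 0xB3 ⊕ 0xB2 = 0x01.
P2: D(K, 0x10) = 0xB7; 0xB7 ⊕ 0x11 = 0xA6.
P3: D(K, 0xF5) = 0x20; 0x20 ⊕ 0x10 = 0x30.
P4: D(K, 0x90) = 0xB5; 0xB5 ⊕ 0xF5 = 0x40.

P1 = 0x01, P2 = 0xA6, P3 = 0x30, P4 = 0x40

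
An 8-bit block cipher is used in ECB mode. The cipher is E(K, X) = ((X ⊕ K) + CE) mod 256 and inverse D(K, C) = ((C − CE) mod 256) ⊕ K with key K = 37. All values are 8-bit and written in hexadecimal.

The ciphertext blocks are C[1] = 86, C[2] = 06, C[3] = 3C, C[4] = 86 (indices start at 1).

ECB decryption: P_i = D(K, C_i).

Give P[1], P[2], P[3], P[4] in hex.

P[1]: D(K, 86) = 8F.
P[2]: D(K, 06) = 0F.
P[3]: D(K, 3C) = 59.
P[4]: D(K, 86) = 8F.

P[1] = 8F, P[2] = 0F, P[3] = 59, P[4] = 8F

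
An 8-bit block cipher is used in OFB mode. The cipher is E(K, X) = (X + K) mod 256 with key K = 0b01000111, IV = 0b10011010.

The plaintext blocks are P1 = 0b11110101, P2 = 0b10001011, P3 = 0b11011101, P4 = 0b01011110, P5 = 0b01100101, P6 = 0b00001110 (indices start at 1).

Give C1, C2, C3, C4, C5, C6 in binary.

C1 = 0b00010100, C2 = 0b10100011, C3 = 0b10110010, C4 = 0b11101000, C5 = 0b10011000, C6 = 0b01001010

OFB encryption: S_i = E(K, S_{i−1}) with S_{0} = IV; C_i = P_i ⊕ S_i.
C1: S = E(K, 0b10011010) = 0b11100001; 0b11110101 ⊕ 0b11100001 = 0b00010100.
C2: S = E(K, 0b11100001) = 0b00101000; 0b10001011 ⊕ 0b00101000 = 0b10100011.
C3: S = E(K, 0b00101000) = 0b01101111; 0b11011101 ⊕ 0b01101111 = 0b10110010.
C4: S = E(K, 0b01101111) = 0b10110110; 0b01011110 ⊕ 0b10110110 = 0b11101000.
C5: S = E(K, 0b10110110) = 0b11111101; 0b01100101 ⊕ 0b11111101 = 0b10011000.
C6: S = E(K, 0b11111101) = 0b01000100; 0b00001110 ⊕ 0b01000100 = 0b01001010.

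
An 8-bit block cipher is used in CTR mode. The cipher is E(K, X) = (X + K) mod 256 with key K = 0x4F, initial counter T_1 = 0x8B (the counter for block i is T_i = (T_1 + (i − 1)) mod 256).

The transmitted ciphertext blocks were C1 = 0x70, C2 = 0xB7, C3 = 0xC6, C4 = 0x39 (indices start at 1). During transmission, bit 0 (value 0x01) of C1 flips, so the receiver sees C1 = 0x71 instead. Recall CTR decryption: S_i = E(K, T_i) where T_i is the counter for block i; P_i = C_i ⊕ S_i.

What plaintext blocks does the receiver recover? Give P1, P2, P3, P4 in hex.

P1 = 0xAB, P2 = 0x6C, P3 = 0x1A, P4 = 0xE4

Only C1 changed, to 0x71. In CTR, a change in C_i flips the same bit in P_i only; the keystream is unaffected. Decrypting the received ciphertext:
P1: T = 0x8B, S = E(K, T) = 0xDA; 0x71 ⊕ 0xDA = 0xAB.
P2: T = 0x8C, S = E(K, T) = 0xDB; 0xB7 ⊕ 0xDB = 0x6C.
P3: T = 0x8D, S = E(K, T) = 0xDC; 0xC6 ⊕ 0xDC = 0x1A.
P4: T = 0x8E, S = E(K, T) = 0xDD; 0x39 ⊕ 0xDD = 0xE4.
Blocks that differ from the original plaintext: P1.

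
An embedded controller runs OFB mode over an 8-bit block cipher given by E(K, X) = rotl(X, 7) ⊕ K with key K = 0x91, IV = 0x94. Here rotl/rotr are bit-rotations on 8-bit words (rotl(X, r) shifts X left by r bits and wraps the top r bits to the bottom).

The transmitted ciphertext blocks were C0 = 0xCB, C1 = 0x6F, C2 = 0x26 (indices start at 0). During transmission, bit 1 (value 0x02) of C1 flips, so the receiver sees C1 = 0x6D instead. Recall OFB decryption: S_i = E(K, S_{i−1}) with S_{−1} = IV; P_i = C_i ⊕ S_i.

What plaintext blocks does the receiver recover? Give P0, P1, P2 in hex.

P0 = 0x10, P1 = 0x11, P2 = 0x89

Only C1 changed, to 0x6D. In OFB, a change in C_i flips the same bit in P_i only; the keystream is unaffected. Decrypting the received ciphertext:
P0: S = E(K, 0x94) = 0xDB; 0xCB ⊕ 0xDB = 0x10.
P1: S = E(K, 0xDB) = 0x7C; 0x6D ⊕ 0x7C = 0x11.
P2: S = E(K, 0x7C) = 0xAF; 0x26 ⊕ 0xAF = 0x89.
Blocks that differ from the original plaintext: P1.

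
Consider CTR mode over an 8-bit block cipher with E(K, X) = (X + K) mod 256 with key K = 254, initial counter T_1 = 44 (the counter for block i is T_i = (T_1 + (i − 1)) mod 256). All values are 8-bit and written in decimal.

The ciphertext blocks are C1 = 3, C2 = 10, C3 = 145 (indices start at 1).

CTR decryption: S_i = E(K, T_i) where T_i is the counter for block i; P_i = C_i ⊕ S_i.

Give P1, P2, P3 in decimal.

P1: T = 44, S = E(K, T) = 42; 3 ⊕ 42 = 41.
P2: T = 45, S = E(K, T) = 43; 10 ⊕ 43 = 33.
P3: T = 46, S = E(K, T) = 44; 145 ⊕ 44 = 189.

P1 = 41, P2 = 33, P3 = 189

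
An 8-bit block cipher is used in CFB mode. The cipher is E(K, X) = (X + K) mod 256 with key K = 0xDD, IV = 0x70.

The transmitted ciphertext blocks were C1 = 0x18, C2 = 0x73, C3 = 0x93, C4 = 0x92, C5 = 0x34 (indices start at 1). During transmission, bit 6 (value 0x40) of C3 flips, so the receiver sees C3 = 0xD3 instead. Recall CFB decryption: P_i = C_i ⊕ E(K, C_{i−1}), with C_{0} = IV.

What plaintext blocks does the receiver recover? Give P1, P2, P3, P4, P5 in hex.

P1 = 0x55, P2 = 0x86, P3 = 0x83, P4 = 0x22, P5 = 0x5B

Only C3 changed, to 0xD3. In CFB, a change in C_i flips the same bit in P_i and garbles P_{i+1}. Decrypting the received ciphertext:
P1: E(K, 0x70) = 0x4D; 0x18 ⊕ 0x4D = 0x55.
P2: E(K, 0x18) = 0xF5; 0x73 ⊕ 0xF5 = 0x86.
P3: E(K, 0x73) = 0x50; 0xD3 ⊕ 0x50 = 0x83.
P4: E(K, 0xD3) = 0xB0; 0x92 ⊕ 0xB0 = 0x22.
P5: E(K, 0x92) = 0x6F; 0x34 ⊕ 0x6F = 0x5B.
Blocks that differ from the original plaintext: P3, P4.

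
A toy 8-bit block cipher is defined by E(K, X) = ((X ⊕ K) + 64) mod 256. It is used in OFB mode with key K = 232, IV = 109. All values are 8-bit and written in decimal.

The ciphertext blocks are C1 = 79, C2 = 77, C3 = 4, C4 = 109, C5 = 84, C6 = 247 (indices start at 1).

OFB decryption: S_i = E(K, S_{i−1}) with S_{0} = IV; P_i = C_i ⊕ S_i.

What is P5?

P1: S = E(K, 109) = 197; 79 ⊕ 197 = 138.
P2: S = E(K, 197) = 109; 77 ⊕ 109 = 32.
P3: S = E(K, 109) = 197; 4 ⊕ 197 = 193.
P4: S = E(K, 197) = 109; 109 ⊕ 109 = 0.
P5: S = E(K, 109) = 197; 84 ⊕ 197 = 145.

P5 = 145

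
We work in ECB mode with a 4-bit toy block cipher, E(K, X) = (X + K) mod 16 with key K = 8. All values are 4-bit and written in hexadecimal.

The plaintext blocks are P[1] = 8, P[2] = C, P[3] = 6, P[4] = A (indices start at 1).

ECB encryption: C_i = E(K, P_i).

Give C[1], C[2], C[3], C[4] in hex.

C[1]: E(K, 8) = 0.
C[2]: E(K, C) = 4.
C[3]: E(K, 6) = E.
C[4]: E(K, A) = 2.

C[1] = 0, C[2] = 4, C[3] = E, C[4] = 2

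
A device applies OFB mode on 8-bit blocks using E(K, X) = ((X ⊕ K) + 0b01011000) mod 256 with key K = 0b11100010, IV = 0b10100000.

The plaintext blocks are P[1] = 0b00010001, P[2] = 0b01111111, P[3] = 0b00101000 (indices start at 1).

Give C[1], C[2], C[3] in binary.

C[1] = 0b10001011, C[2] = 0b10101111, C[3] = 0b10100010

OFB encryption: S_i = E(K, S_{i−1}) with S_{0} = IV; C_i = P_i ⊕ S_i.
C[1]: S = E(K, 0b10100000) = 0b10011010; 0b00010001 ⊕ 0b10011010 = 0b10001011.
C[2]: S = E(K, 0b10011010) = 0b11010000; 0b01111111 ⊕ 0b11010000 = 0b10101111.
C[3]: S = E(K, 0b11010000) = 0b10001010; 0b00101000 ⊕ 0b10001010 = 0b10100010.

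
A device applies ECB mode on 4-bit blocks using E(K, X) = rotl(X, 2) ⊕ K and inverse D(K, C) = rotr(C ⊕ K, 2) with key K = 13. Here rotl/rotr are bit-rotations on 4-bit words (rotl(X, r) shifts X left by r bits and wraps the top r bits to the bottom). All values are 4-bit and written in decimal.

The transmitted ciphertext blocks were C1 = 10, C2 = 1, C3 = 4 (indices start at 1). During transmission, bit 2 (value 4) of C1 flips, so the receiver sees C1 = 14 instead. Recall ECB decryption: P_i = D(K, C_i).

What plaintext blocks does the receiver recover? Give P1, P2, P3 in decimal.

P1 = 12, P2 = 3, P3 = 6

Only C1 changed, to 14. In ECB, a change in C_i affects only P_i. Decrypting the received ciphertext:
P1: D(K, 14) = 12.
P2: D(K, 1) = 3.
P3: D(K, 4) = 6.
Blocks that differ from the original plaintext: P1.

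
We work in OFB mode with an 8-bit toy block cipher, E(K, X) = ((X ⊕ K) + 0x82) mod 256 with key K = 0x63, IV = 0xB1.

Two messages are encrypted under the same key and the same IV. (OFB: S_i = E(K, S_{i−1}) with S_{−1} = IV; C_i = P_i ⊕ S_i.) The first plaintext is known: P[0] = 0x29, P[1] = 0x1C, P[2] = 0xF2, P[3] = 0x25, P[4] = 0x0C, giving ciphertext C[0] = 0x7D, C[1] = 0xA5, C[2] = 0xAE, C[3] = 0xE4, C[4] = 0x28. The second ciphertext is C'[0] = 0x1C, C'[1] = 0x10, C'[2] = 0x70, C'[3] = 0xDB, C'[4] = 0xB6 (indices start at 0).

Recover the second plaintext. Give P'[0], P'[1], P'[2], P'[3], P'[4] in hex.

P'[0] = 0x48, P'[1] = 0xA9, P'[2] = 0x2C, P'[3] = 0x1A, P'[4] = 0x92

In OFB with a reused IV, both messages share the same keystream S_i, so C_i ⊕ C'_i = P_i ⊕ P'_i and thus P'_i = P_i ⊕ C_i ⊕ C'_i.
P'[0]: 0x29 ⊕ 0x7D ⊕ 0x1C = 0x48.
P'[1]: 0x1C ⊕ 0xA5 ⊕ 0x10 = 0xA9.
P'[2]: 0xF2 ⊕ 0xAE ⊕ 0x70 = 0x2C.
P'[3]: 0x25 ⊕ 0xE4 ⊕ 0xDB = 0x1A.
P'[4]: 0x0C ⊕ 0x28 ⊕ 0xB6 = 0x92.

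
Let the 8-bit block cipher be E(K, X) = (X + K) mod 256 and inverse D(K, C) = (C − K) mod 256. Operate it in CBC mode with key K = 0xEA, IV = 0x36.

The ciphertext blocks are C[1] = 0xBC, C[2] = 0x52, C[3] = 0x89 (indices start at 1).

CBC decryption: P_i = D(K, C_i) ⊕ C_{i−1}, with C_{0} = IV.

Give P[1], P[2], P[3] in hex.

P[1] = 0xE4, P[2] = 0xD4, P[3] = 0xCD

P[1]: D(K, 0xBC) = 0xD2; 0xD2 ⊕ 0x36 = 0xE4.
P[2]: D(K, 0x52) = 0x68; 0x68 ⊕ 0xBC = 0xD4.
P[3]: D(K, 0x89) = 0x9F; 0x9F ⊕ 0x52 = 0xCD.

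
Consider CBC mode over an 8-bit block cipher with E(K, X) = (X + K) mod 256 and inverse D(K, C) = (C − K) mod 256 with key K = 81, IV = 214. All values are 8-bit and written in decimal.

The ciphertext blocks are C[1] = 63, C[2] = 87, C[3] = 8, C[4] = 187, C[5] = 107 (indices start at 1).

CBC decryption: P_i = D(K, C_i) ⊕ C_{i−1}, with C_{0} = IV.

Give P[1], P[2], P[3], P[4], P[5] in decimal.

P[1]: D(K, 63) = 238; 238 ⊕ 214 = 56.
P[2]: D(K, 87) = 6; 6 ⊕ 63 = 57.
P[3]: D(K, 8) = 183; 183 ⊕ 87 = 224.
P[4]: D(K, 187) = 106; 106 ⊕ 8 = 98.
P[5]: D(K, 107) = 26; 26 ⊕ 187 = 161.

P[1] = 56, P[2] = 57, P[3] = 224, P[4] = 98, P[5] = 161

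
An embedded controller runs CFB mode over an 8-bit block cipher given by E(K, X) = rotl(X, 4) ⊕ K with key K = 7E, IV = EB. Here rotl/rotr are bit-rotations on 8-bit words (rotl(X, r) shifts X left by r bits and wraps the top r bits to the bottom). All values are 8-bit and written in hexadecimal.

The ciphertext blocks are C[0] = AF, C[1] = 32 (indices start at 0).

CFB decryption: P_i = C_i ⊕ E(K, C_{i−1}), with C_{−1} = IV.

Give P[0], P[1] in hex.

P[0]: E(K, EB) = C0; AF ⊕ C0 = 6F.
P[1]: E(K, AF) = 84; 32 ⊕ 84 = B6.

P[0] = 6F, P[1] = B6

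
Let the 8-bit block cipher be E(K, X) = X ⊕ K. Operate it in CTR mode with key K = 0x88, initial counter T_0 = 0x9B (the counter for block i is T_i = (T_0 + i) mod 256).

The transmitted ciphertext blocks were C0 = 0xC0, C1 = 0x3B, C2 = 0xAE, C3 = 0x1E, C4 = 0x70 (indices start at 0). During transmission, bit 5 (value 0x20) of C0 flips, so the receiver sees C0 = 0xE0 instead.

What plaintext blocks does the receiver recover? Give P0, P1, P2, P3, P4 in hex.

CTR decryption: S_i = E(K, T_i) where T_i is the counter for block i; P_i = C_i ⊕ S_i.
Only C0 changed, to 0xE0. In CTR, a change in C_i flips the same bit in P_i only; the keystream is unaffected. Decrypting the received ciphertext:
P0: T = 0x9B, S = E(K, T) = 0x13; 0xE0 ⊕ 0x13 = 0xF3.
P1: T = 0x9C, S = E(K, T) = 0x14; 0x3B ⊕ 0x14 = 0x2F.
P2: T = 0x9D, S = E(K, T) = 0x15; 0xAE ⊕ 0x15 = 0xBB.
P3: T = 0x9E, S = E(K, T) = 0x16; 0x1E ⊕ 0x16 = 0x08.
P4: T = 0x9F, S = E(K, T) = 0x17; 0x70 ⊕ 0x17 = 0x67.
Blocks that differ from the original plaintext: P0.

P0 = 0xF3, P1 = 0x2F, P2 = 0xBB, P3 = 0x08, P4 = 0x67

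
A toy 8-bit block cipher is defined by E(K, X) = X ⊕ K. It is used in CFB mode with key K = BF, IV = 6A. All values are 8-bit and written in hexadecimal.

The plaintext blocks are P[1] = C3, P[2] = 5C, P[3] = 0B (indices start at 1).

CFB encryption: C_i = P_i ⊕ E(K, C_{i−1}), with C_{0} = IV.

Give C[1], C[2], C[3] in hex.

C[1] = 16, C[2] = F5, C[3] = 41

C[1]: E(K, 6A) = D5; C3 ⊕ D5 = 16.
C[2]: E(K, 16) = A9; 5C ⊕ A9 = F5.
C[3]: E(K, F5) = 4A; 0B ⊕ 4A = 41.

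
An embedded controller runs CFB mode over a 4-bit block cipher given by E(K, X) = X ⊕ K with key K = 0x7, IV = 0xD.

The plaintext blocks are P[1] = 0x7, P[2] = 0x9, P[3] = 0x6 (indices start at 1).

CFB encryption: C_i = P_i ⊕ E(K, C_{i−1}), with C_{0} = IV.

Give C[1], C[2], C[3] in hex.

C[1] = 0xD, C[2] = 0x3, C[3] = 0x2

C[1]: E(K, 0xD) = 0xA; 0x7 ⊕ 0xA = 0xD.
C[2]: E(K, 0xD) = 0xA; 0x9 ⊕ 0xA = 0x3.
C[3]: E(K, 0x3) = 0x4; 0x6 ⊕ 0x4 = 0x2.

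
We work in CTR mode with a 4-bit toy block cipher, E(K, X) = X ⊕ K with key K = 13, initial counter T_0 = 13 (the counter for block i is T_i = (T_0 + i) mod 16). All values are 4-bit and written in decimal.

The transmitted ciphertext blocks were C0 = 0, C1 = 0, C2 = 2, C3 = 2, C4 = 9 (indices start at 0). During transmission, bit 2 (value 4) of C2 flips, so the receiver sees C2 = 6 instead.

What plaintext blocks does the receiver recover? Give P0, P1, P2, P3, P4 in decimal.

P0 = 0, P1 = 3, P2 = 4, P3 = 15, P4 = 5

CTR decryption: S_i = E(K, T_i) where T_i is the counter for block i; P_i = C_i ⊕ S_i.
Only C2 changed, to 6. In CTR, a change in C_i flips the same bit in P_i only; the keystream is unaffected. Decrypting the received ciphertext:
P0: T = 13, S = E(K, T) = 0; 0 ⊕ 0 = 0.
P1: T = 14, S = E(K, T) = 3; 0 ⊕ 3 = 3.
P2: T = 15, S = E(K, T) = 2; 6 ⊕ 2 = 4.
P3: T = 0, S = E(K, T) = 13; 2 ⊕ 13 = 15.
P4: T = 1, S = E(K, T) = 12; 9 ⊕ 12 = 5.
Blocks that differ from the original plaintext: P2.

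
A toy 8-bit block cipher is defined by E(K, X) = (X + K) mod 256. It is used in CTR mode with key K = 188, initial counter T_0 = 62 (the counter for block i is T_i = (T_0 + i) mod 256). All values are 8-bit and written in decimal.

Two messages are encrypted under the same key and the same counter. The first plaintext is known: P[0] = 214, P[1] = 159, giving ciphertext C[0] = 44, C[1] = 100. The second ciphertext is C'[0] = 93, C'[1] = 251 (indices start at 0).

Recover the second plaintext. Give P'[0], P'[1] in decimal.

P'[0] = 167, P'[1] = 0

In CTR with a reused counter, both messages share the same keystream S_i, so C_i ⊕ C'_i = P_i ⊕ P'_i and thus P'_i = P_i ⊕ C_i ⊕ C'_i.
P'[0]: 214 ⊕ 44 ⊕ 93 = 167.
P'[1]: 159 ⊕ 100 ⊕ 251 = 0.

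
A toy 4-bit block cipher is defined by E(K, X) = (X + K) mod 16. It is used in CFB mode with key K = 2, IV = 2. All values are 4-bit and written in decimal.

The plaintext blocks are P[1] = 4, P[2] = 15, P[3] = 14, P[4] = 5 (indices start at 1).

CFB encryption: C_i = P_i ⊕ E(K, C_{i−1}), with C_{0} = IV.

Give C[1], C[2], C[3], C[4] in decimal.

C[1] = 0, C[2] = 13, C[3] = 1, C[4] = 6

C[1]: E(K, 2) = 4; 4 ⊕ 4 = 0.
C[2]: E(K, 0) = 2; 15 ⊕ 2 = 13.
C[3]: E(K, 13) = 15; 14 ⊕ 15 = 1.
C[4]: E(K, 1) = 3; 5 ⊕ 3 = 6.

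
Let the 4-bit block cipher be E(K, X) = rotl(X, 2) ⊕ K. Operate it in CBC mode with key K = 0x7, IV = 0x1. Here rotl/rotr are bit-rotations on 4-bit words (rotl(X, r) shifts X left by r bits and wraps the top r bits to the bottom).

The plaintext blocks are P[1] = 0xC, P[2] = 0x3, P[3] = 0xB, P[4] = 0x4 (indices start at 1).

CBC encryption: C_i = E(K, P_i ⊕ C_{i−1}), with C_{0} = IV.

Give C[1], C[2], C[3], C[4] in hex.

C[1] = 0x0, C[2] = 0xB, C[3] = 0x7, C[4] = 0xB

C[1]: P[1] ⊕ 0x1 = 0xD; E(K, 0xD) = 0x0.
C[2]: P[2] ⊕ 0x0 = 0x3; E(K, 0x3) = 0xB.
C[3]: P[3] ⊕ 0xB = 0x0; E(K, 0x0) = 0x7.
C[4]: P[4] ⊕ 0x7 = 0x3; E(K, 0x3) = 0xB.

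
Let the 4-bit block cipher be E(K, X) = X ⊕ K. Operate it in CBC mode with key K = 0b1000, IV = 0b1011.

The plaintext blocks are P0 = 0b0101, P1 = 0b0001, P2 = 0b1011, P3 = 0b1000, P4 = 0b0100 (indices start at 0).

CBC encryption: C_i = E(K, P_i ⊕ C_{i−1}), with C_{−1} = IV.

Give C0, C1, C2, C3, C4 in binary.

C0 = 0b0110, C1 = 0b1111, C2 = 0b1100, C3 = 0b1100, C4 = 0b0000

C0: P0 ⊕ 0b1011 = 0b1110; E(K, 0b1110) = 0b0110.
C1: P1 ⊕ 0b0110 = 0b0111; E(K, 0b0111) = 0b1111.
C2: P2 ⊕ 0b1111 = 0b0100; E(K, 0b0100) = 0b1100.
C3: P3 ⊕ 0b1100 = 0b0100; E(K, 0b0100) = 0b1100.
C4: P4 ⊕ 0b1100 = 0b1000; E(K, 0b1000) = 0b0000.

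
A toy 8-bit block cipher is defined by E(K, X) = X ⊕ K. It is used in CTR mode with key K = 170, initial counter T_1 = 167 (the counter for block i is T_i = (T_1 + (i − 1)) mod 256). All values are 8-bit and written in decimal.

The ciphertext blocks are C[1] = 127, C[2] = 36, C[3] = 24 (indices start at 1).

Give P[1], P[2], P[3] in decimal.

CTR decryption: S_i = E(K, T_i) where T_i is the counter for block i; P_i = C_i ⊕ S_i.
P[1]: T = 167, S = E(K, T) = 13; 127 ⊕ 13 = 114.
P[2]: T = 168, S = E(K, T) = 2; 36 ⊕ 2 = 38.
P[3]: T = 169, S = E(K, T) = 3; 24 ⊕ 3 = 27.

P[1] = 114, P[2] = 38, P[3] = 27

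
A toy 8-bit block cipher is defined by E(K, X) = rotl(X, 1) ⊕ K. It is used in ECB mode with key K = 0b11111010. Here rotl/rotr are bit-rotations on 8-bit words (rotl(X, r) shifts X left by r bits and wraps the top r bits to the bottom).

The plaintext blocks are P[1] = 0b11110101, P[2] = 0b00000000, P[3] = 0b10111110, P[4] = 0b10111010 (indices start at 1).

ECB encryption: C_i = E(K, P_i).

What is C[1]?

C[1]: E(K, 0b11110101) = 0b00010001.

C[1] = 0b00010001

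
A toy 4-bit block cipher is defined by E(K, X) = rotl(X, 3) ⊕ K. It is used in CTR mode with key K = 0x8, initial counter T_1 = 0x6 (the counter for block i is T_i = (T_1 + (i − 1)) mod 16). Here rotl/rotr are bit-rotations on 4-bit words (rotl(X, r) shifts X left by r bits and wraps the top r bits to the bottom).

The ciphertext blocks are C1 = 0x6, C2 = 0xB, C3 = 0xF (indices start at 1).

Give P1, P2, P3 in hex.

CTR decryption: S_i = E(K, T_i) where T_i is the counter for block i; P_i = C_i ⊕ S_i.
P1: T = 0x6, S = E(K, T) = 0xB; 0x6 ⊕ 0xB = 0xD.
P2: T = 0x7, S = E(K, T) = 0x3; 0xB ⊕ 0x3 = 0x8.
P3: T = 0x8, S = E(K, T) = 0xC; 0xF ⊕ 0xC = 0x3.

P1 = 0xD, P2 = 0x8, P3 = 0x3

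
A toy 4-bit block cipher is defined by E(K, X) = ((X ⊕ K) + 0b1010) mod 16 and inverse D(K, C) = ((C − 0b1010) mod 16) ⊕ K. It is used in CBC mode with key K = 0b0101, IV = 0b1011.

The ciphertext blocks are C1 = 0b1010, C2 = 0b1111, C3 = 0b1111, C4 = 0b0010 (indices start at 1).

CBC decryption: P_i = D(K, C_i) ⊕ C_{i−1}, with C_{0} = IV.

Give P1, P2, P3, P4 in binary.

P1 = 0b1110, P2 = 0b1010, P3 = 0b1111, P4 = 0b0010

P1: D(K, 0b1010) = 0b0101; 0b0101 ⊕ 0b1011 = 0b1110.
P2: D(K, 0b1111) = 0b0000; 0b0000 ⊕ 0b1010 = 0b1010.
P3: D(K, 0b1111) = 0b0000; 0b0000 ⊕ 0b1111 = 0b1111.
P4: D(K, 0b0010) = 0b1101; 0b1101 ⊕ 0b1111 = 0b0010.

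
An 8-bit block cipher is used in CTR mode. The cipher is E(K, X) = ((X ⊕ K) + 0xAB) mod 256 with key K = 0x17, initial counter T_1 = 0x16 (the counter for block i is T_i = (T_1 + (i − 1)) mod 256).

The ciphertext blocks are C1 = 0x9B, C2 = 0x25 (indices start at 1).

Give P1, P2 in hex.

CTR decryption: S_i = E(K, T_i) where T_i is the counter for block i; P_i = C_i ⊕ S_i.
P1: T = 0x16, S = E(K, T) = 0xAC; 0x9B ⊕ 0xAC = 0x37.
P2: T = 0x17, S = E(K, T) = 0xAB; 0x25 ⊕ 0xAB = 0x8E.

P1 = 0x37, P2 = 0x8E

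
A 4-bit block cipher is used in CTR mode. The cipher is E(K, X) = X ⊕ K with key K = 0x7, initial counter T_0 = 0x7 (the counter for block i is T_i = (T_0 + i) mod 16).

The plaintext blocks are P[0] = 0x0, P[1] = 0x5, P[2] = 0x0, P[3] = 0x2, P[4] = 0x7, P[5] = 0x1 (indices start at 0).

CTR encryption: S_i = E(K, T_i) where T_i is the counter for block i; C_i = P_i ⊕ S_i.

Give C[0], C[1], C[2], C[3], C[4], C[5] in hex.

C[0] = 0x0, C[1] = 0xA, C[2] = 0xE, C[3] = 0xF, C[4] = 0xB, C[5] = 0xA

C[0]: T = 0x7, S = E(K, T) = 0x0; 0x0 ⊕ 0x0 = 0x0.
C[1]: T = 0x8, S = E(K, T) = 0xF; 0x5 ⊕ 0xF = 0xA.
C[2]: T = 0x9, S = E(K, T) = 0xE; 0x0 ⊕ 0xE = 0xE.
C[3]: T = 0xA, S = E(K, T) = 0xD; 0x2 ⊕ 0xD = 0xF.
C[4]: T = 0xB, S = E(K, T) = 0xC; 0x7 ⊕ 0xC = 0xB.
C[5]: T = 0xC, S = E(K, T) = 0xB; 0x1 ⊕ 0xB = 0xA.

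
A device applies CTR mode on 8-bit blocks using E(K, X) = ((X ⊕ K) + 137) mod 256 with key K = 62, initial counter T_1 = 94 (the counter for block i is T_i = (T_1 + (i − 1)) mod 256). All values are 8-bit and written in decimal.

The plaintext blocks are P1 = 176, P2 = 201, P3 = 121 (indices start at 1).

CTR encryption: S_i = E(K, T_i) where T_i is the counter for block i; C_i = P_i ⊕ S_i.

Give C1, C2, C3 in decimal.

C1 = 89, C2 = 35, C3 = 158

C1: T = 94, S = E(K, T) = 233; 176 ⊕ 233 = 89.
C2: T = 95, S = E(K, T) = 234; 201 ⊕ 234 = 35.
C3: T = 96, S = E(K, T) = 231; 121 ⊕ 231 = 158.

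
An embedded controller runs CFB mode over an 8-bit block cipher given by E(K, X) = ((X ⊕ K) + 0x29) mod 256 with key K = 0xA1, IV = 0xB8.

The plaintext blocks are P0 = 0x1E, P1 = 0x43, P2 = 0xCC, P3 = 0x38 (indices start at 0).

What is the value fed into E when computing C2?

0x65

CFB encryption: C_i = P_i ⊕ E(K, C_{i−1}), with C_{−1} = IV.
C0: E(K, 0xB8) = 0x42; 0x1E ⊕ 0x42 = 0x5C.
C1: E(K, 0x5C) = 0x26; 0x43 ⊕ 0x26 = 0x65.
C2: E(K, 0x65) = 0xED; 0xCC ⊕ 0xED = 0x21.
So the input to E for block 2 is 0x65.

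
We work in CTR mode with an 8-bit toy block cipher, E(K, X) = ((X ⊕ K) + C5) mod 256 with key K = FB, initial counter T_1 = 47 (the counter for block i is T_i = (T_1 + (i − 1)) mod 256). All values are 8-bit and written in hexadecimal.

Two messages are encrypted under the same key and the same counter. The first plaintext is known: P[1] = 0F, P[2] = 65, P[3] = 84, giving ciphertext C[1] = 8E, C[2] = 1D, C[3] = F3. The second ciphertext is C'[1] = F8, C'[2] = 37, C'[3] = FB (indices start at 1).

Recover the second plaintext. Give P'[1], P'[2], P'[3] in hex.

P'[1] = 79, P'[2] = 4F, P'[3] = 8C

In CTR with a reused counter, both messages share the same keystream S_i, so C_i ⊕ C'_i = P_i ⊕ P'_i and thus P'_i = P_i ⊕ C_i ⊕ C'_i.
P'[1]: 0F ⊕ 8E ⊕ F8 = 79.
P'[2]: 65 ⊕ 1D ⊕ 37 = 4F.
P'[3]: 84 ⊕ F3 ⊕ FB = 8C.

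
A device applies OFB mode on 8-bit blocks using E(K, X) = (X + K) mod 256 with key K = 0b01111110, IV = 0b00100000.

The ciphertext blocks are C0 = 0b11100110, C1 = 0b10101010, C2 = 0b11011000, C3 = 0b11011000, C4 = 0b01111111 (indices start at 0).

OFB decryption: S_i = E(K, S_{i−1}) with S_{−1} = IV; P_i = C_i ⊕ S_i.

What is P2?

P2 = 0b01000010

P0: S = E(K, 0b00100000) = 0b10011110; 0b11100110 ⊕ 0b10011110 = 0b01111000.
P1: S = E(K, 0b10011110) = 0b00011100; 0b10101010 ⊕ 0b00011100 = 0b10110110.
P2: S = E(K, 0b00011100) = 0b10011010; 0b11011000 ⊕ 0b10011010 = 0b01000010.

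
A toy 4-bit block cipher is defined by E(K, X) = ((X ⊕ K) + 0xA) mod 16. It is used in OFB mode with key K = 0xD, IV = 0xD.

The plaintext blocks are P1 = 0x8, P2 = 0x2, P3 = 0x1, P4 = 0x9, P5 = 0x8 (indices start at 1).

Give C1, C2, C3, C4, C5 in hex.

OFB encryption: S_i = E(K, S_{i−1}) with S_{0} = IV; C_i = P_i ⊕ S_i.
C1: S = E(K, 0xD) = 0xA; 0x8 ⊕ 0xA = 0x2.
C2: S = E(K, 0xA) = 0x1; 0x2 ⊕ 0x1 = 0x3.
C3: S = E(K, 0x1) = 0x6; 0x1 ⊕ 0x6 = 0x7.
C4: S = E(K, 0x6) = 0x5; 0x9 ⊕ 0x5 = 0xC.
C5: S = E(K, 0x5) = 0x2; 0x8 ⊕ 0x2 = 0xA.

C1 = 0x2, C2 = 0x3, C3 = 0x7, C4 = 0xC, C5 = 0xA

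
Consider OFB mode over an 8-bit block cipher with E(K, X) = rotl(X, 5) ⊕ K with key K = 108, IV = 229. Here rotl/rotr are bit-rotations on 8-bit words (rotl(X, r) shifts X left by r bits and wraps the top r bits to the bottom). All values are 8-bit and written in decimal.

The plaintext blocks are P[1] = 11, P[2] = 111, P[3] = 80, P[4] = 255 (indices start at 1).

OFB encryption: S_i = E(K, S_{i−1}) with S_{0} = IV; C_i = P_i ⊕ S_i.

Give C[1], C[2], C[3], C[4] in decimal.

C[1]: S = E(K, 229) = 208; 11 ⊕ 208 = 219.
C[2]: S = E(K, 208) = 118; 111 ⊕ 118 = 25.
C[3]: S = E(K, 118) = 162; 80 ⊕ 162 = 242.
C[4]: S = E(K, 162) = 56; 255 ⊕ 56 = 199.

C[1] = 219, C[2] = 25, C[3] = 242, C[4] = 199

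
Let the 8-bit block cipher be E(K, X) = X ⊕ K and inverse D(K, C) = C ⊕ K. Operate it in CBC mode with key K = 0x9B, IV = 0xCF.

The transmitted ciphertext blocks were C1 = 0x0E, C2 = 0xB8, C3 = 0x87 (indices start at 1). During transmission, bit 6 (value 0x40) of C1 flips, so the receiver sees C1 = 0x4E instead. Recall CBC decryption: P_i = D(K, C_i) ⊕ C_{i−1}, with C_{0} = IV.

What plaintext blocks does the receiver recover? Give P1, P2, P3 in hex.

Only C1 changed, to 0x4E. In CBC, a change in C_i garbles P_i and flips the same bit in P_{i+1}. Decrypting the received ciphertext:
P1: D(K, 0x4E) = 0xD5; 0xD5 ⊕ 0xCF = 0x1A.
P2: D(K, 0xB8) = 0x23; 0x23 ⊕ 0x4E = 0x6D.
P3: D(K, 0x87) = 0x1C; 0x1C ⊕ 0xB8 = 0xA4.
Blocks that differ from the original plaintext: P1, P2.

P1 = 0x1A, P2 = 0x6D, P3 = 0xA4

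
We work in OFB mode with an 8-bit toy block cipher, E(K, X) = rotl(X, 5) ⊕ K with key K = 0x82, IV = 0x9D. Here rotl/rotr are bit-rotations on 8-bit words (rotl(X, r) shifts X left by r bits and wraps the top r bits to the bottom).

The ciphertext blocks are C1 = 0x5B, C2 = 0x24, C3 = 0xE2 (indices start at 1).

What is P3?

P3 = 0xF4

OFB decryption: S_i = E(K, S_{i−1}) with S_{0} = IV; P_i = C_i ⊕ S_i.
P1: S = E(K, 0x9D) = 0x31; 0x5B ⊕ 0x31 = 0x6A.
P2: S = E(K, 0x31) = 0xA4; 0x24 ⊕ 0xA4 = 0x80.
P3: S = E(K, 0xA4) = 0x16; 0xE2 ⊕ 0x16 = 0xF4.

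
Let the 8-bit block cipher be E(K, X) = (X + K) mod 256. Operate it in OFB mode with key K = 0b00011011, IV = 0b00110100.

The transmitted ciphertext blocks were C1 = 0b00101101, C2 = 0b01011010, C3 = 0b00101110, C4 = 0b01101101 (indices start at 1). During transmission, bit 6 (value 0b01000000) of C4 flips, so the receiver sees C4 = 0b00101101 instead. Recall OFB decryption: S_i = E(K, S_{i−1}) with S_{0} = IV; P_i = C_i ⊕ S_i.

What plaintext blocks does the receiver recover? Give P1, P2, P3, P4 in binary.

P1 = 0b01100010, P2 = 0b00110000, P3 = 0b10101011, P4 = 0b10001101

Only C4 changed, to 0b00101101. In OFB, a change in C_i flips the same bit in P_i only; the keystream is unaffected. Decrypting the received ciphertext:
P1: S = E(K, 0b00110100) = 0b01001111; 0b00101101 ⊕ 0b01001111 = 0b01100010.
P2: S = E(K, 0b01001111) = 0b01101010; 0b01011010 ⊕ 0b01101010 = 0b00110000.
P3: S = E(K, 0b01101010) = 0b10000101; 0b00101110 ⊕ 0b10000101 = 0b10101011.
P4: S = E(K, 0b10000101) = 0b10100000; 0b00101101 ⊕ 0b10100000 = 0b10001101.
Blocks that differ from the original plaintext: P4.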